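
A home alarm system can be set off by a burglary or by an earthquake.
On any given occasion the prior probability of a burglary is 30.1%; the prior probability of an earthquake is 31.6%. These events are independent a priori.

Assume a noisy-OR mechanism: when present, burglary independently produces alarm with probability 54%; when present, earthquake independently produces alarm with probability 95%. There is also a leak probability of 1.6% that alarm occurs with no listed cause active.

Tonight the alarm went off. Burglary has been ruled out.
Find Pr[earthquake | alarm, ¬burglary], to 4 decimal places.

Under noisy-OR, P(alarm | causes) = 1 − (1−0.016)·∏(1−qᵢ) over the active causes.
P(alarm | ¬burglary) = 0.016*0.684 + 0.9508*0.316 = 0.010944 + 0.300453 = 0.311397
Restricting to configurations with earthquake present: 0.9508*0.316 = 0.300453.
P(earthquake | alarm, ¬burglary) = 0.300453 / 0.311397 ≈ 0.9649

Pr[earthquake | alarm, ¬burglary] ≈ 0.9649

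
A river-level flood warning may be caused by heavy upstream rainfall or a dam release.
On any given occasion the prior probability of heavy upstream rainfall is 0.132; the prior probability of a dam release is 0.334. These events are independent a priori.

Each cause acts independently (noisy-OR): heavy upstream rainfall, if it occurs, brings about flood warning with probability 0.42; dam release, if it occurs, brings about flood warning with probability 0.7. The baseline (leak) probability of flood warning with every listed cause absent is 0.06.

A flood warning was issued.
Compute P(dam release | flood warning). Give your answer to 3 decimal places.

Under noisy-OR, P(flood warning | causes) = 1 − (1−0.06)·∏(1−qᵢ) over the active causes.
P(flood warning) = 0.06·0.868·0.666 + 0.718·0.868·0.334 + 0.4548·0.132·0.666 + 0.83644·0.132·0.334 = 0.034685 + 0.208157 + 0.039982 + 0.036877 = 0.319701
Of this, 0.245034 comes from 0.208157 + 0.036877 (the dam release=true cases).
So P(dam release | flood warning) = 0.245034/0.319701 ≈ 0.766.

P(dam release | flood warning) ≈ 0.766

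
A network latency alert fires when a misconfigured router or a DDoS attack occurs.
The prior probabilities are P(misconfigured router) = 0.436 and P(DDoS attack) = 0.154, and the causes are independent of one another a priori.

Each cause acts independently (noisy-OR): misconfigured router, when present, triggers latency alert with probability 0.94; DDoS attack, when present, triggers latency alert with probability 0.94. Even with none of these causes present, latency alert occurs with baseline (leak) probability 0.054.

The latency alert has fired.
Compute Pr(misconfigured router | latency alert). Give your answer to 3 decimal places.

Under noisy-OR, P(latency alert | causes) = 1 − (1−0.054)·∏(1−qᵢ) over the active causes.
Enumerate the 4 (misconfigured router, DDoS attack) configurations and weight by the priors:
  P(latency alert) = 0.054·0.564·0.846 + 0.94324·0.564·0.154 + 0.94324·0.436·0.846 + 0.996594·0.436·0.154
        = 0.025766 + 0.081926 + 0.347920 + 0.066915 = 0.522527
Keeping only the misconfigured router-present terms gives 0.414835, so
  P(misconfigured router | latency alert) = 0.414835 / 0.522527 ≈ 0.794

Pr(misconfigured router | latency alert) ≈ 0.794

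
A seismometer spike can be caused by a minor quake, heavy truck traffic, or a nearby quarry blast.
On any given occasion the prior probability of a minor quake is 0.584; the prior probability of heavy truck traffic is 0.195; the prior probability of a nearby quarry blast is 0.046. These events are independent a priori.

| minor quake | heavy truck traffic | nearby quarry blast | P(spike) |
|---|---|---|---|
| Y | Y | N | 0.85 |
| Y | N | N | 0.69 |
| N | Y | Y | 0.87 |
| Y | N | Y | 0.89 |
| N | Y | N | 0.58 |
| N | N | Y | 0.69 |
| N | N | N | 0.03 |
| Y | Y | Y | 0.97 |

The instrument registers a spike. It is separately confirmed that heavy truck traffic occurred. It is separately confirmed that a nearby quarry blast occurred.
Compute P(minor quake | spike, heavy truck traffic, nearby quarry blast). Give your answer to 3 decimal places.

P(minor quake | spike, heavy truck traffic, nearby quarry blast) ≈ 0.610

Enumerate both values of minor quake and weight by the priors:
  P(spike | heavy truck traffic, nearby quarry blast) = 0.87·0.416 + 0.97·0.584
        = 0.361920 + 0.566480 = 0.928400
Configurations with minor quake contribute 0.566480, so
  P(minor quake | spike, heavy truck traffic, nearby quarry blast) = 0.566480 / 0.928400 ≈ 0.610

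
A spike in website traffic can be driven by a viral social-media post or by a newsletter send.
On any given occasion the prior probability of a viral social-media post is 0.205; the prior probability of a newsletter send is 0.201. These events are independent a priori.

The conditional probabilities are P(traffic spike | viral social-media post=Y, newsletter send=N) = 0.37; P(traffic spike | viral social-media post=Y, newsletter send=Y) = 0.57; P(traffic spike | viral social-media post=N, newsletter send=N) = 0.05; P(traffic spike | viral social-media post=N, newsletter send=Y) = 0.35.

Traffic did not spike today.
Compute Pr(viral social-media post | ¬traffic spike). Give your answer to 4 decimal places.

P(¬traffic spike) = 0.95*0.795*0.799 + 0.65*0.795*0.201 + 0.63*0.205*0.799 + 0.43*0.205*0.201 = 0.603445 + 0.103867 + 0.103191 + 0.017718 = 0.828221
Restricting to configurations with viral social-media post present: 0.103191 + 0.017718 = 0.120909.
P(viral social-media post | ¬traffic spike) = 0.120909 / 0.828221 ≈ 0.1460

Pr(viral social-media post | ¬traffic spike) ≈ 0.1460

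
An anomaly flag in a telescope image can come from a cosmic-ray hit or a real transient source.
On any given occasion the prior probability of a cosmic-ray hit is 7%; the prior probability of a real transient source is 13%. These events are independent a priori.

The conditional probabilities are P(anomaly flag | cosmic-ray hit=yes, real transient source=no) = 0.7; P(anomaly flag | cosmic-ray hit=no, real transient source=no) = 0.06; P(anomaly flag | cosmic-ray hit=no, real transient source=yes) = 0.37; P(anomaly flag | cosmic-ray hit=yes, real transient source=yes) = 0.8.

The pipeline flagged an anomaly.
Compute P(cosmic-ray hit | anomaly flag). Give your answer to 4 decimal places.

P(cosmic-ray hit | anomaly flag) ≈ 0.3486

Weight on cosmic-ray hit=true, given the evidence: 0.042630 + 0.007280 = 0.049910
The normalizing constant is 0.06*0.93*0.87 + 0.37*0.93*0.13 + 0.7*0.07*0.87 + 0.8*0.07*0.13 = 0.143189
P(cosmic-ray hit | anomaly flag) = 0.049910/0.143189 ≈ 0.3486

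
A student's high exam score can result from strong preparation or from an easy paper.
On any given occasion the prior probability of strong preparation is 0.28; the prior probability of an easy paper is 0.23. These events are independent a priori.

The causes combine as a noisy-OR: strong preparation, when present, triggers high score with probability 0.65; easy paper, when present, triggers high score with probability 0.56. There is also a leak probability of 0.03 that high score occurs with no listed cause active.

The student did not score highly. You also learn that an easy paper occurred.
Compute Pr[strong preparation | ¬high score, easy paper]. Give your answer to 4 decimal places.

Pr[strong preparation | ¬high score, easy paper] ≈ 0.1198

Under noisy-OR, P(high score | causes) = 1 − (1−0.03)·∏(1−qᵢ) over the active causes.
Sum P(¬high score|·) weighted by the priors over both values of strong preparation:
  P(¬high score | easy paper) = 0.4268×0.72 + 0.14938×0.28
        = 0.307296 + 0.041826 = 0.349122
The terms with strong preparation present sum to 0.041826, so
  P(strong preparation | ¬high score, easy paper) = 0.041826 / 0.349122 ≈ 0.1198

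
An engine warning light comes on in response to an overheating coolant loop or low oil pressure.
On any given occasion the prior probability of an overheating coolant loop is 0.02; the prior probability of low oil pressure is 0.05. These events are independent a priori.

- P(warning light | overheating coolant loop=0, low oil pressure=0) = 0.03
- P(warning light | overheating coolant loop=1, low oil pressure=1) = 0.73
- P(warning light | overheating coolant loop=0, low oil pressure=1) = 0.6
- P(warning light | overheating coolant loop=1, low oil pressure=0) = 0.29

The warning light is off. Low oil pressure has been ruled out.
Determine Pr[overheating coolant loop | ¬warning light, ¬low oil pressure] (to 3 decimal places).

Pr[overheating coolant loop | ¬warning light, ¬low oil pressure] ≈ 0.015

Weight on overheating coolant loop=true, given the evidence: 0.71*0.02 = 0.014200
Normalizer over all consistent configurations: 0.97*0.98 + 0.71*0.02 = 0.964800
P(overheating coolant loop | ¬warning light, ¬low oil pressure) = 0.014200/0.964800 ≈ 0.015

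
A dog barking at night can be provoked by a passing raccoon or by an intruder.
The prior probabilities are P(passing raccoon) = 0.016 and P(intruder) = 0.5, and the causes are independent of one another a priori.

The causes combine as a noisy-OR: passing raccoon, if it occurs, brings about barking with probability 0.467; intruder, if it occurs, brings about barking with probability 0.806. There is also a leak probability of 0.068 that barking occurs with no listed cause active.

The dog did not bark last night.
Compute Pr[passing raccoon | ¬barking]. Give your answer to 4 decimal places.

Pr[passing raccoon | ¬barking] ≈ 0.0086

Under noisy-OR, P(barking | causes) = 1 − (1−0.068)·∏(1−qᵢ) over the active causes.
Weight on passing raccoon=true, given the evidence: 0.003974 + 0.000771 = 0.004745
Denominator P(¬barking): 0.932*0.984*0.5 + 0.180808*0.984*0.5 + 0.496756*0.016*0.5 + 0.096371*0.016*0.5 = 0.552247
P(passing raccoon | ¬barking) = 0.004745/0.552247 ≈ 0.0086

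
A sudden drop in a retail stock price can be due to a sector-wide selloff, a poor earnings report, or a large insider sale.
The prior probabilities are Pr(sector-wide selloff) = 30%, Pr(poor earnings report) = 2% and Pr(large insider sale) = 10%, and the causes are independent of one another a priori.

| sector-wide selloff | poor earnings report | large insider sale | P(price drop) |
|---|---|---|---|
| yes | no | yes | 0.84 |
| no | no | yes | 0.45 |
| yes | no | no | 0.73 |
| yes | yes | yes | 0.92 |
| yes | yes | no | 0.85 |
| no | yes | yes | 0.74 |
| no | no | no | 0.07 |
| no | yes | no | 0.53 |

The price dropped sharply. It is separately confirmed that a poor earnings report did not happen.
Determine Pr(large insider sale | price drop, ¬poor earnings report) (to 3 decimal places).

Pr(large insider sale | price drop, ¬poor earnings report) ≈ 0.190

By total probability over the 4 (sector-wide selloff, large insider sale) configurations:
  P(price drop | ¬poor earnings report) = 0.07×0.7×0.9 + 0.45×0.7×0.1 + 0.73×0.3×0.9 + 0.84×0.3×0.1
        = 0.044100 + 0.031500 + 0.197100 + 0.025200 = 0.297900
Keeping only the large insider sale-present terms gives 0.056700, so
  P(large insider sale | price drop, ¬poor earnings report) = 0.056700 / 0.297900 ≈ 0.190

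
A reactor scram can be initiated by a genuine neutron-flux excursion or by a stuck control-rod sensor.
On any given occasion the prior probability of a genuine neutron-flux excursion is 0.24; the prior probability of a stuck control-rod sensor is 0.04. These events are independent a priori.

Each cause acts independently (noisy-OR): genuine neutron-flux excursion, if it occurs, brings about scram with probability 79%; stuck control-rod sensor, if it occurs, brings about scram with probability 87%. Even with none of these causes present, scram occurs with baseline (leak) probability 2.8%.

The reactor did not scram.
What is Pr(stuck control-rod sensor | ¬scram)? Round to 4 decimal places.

Pr(stuck control-rod sensor | ¬scram) ≈ 0.0054

Under noisy-OR, P(scram | causes) = 1 − (1−0.028)·∏(1−qᵢ) over the active causes.
Numerator (weight on configurations with stuck control-rod sensor): 0.003841 + 0.000255 = 0.004096
The normalizing constant is 0.972·0.76·0.96 + 0.12636·0.76·0.04 + 0.20412·0.24·0.96 + 0.026536·0.24·0.04 = 0.760296
P(stuck control-rod sensor | ¬scram) = 0.004096/0.760296 ≈ 0.0054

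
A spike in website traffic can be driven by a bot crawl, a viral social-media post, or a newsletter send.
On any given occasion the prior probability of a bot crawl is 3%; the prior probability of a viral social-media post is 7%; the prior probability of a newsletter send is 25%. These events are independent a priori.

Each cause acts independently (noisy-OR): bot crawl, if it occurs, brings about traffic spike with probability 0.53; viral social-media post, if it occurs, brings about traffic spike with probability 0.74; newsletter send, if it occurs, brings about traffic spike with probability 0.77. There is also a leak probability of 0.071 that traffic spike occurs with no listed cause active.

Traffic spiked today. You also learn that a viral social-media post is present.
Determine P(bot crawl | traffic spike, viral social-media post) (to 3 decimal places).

P(bot crawl | traffic spike, viral social-media post) ≈ 0.034

Under noisy-OR, P(traffic spike | causes) = 1 − (1−0.071)·∏(1−qᵢ) over the active causes.
Sum P(traffic spike|·) weighted by the priors over the 4 (bot crawl, newsletter send) configurations:
  P(traffic spike | viral social-media post) = 0.75846·0.97·0.75 + 0.944446·0.97·0.25 + 0.886476·0.03·0.75 + 0.97389·0.03·0.25
        = 0.551780 + 0.229028 + 0.019946 + 0.007304 = 0.808058
The terms with bot crawl present sum to 0.027250, so
  P(bot crawl | traffic spike, viral social-media post) = 0.027250 / 0.808058 ≈ 0.034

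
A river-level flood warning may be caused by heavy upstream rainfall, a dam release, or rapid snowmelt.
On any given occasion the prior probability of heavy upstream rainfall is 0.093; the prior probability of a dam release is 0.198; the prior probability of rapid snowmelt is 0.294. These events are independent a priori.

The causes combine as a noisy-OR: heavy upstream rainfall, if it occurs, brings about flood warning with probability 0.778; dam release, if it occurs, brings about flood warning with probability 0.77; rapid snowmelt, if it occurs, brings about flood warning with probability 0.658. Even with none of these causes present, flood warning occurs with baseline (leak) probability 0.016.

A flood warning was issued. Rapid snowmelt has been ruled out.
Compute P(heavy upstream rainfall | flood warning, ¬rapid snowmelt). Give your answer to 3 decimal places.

P(heavy upstream rainfall | flood warning, ¬rapid snowmelt) ≈ 0.335

Under noisy-OR, P(flood warning | causes) = 1 − (1−0.016)·∏(1−qᵢ) over the active causes.
P(flood warning | ¬rapid snowmelt) = 0.016·0.907·0.802 + 0.77368·0.907·0.198 + 0.781552·0.093·0.802 + 0.949757·0.093·0.198 = 0.011639 + 0.138942 + 0.058293 + 0.017489 = 0.226363
The heavy upstream rainfall-present share is 0.058293 + 0.017489 = 0.075782.
Hence the posterior is 0.075782/0.226363 ≈ 0.335.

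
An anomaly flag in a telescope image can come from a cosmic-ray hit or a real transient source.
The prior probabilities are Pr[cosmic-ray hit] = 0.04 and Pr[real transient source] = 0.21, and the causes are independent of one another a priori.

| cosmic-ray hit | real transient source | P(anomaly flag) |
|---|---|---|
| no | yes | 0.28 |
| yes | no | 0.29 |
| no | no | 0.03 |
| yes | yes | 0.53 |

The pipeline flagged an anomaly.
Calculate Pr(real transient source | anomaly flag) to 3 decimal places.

Pr(real transient source | anomaly flag) ≈ 0.656

Weight on real transient source=true, given the evidence: 0.056448 + 0.004452 = 0.060900
The normalizing constant is 0.03×0.96×0.79 + 0.28×0.96×0.21 + 0.29×0.04×0.79 + 0.53×0.04×0.21 = 0.092816
P(real transient source | anomaly flag) = 0.060900/0.092816 ≈ 0.656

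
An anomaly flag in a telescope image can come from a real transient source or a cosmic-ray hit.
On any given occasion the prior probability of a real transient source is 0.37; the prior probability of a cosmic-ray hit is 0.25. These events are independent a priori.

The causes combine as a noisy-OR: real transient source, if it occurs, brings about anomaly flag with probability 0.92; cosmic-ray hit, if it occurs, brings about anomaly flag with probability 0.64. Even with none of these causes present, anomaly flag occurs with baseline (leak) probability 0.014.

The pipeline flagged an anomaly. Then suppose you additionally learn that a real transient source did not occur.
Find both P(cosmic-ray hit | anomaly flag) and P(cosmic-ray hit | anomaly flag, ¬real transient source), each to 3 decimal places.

P(cosmic-ray hit | anomaly flag) ≈ 0.422; P(cosmic-ray hit | anomaly flag, ¬real transient source) ≈ 0.939

Under noisy-OR, P(anomaly flag | causes) = 1 − (1−0.014)·∏(1−qᵢ) over the active causes.
Numerator (weight on configurations with cosmic-ray hit): 0.101594 + 0.089873 = 0.191467
The normalizing constant is 0.014·0.63·0.75 + 0.64504·0.63·0.25 + 0.92112·0.37·0.75 + 0.971603·0.37·0.25 = 0.453693
P(cosmic-ray hit | anomaly flag) = 0.191467/0.453693 ≈ 0.422

Now condition on the additional information:
For the numerator, keep only cosmic-ray hit=true terms: 0.64504*0.25 = 0.161260
The normalizing constant is 0.014*0.75 + 0.64504*0.25 = 0.171760
Posterior = 0.161260 / 0.171760 ≈ 0.939
With real transient source excluded, cosmic-ray hit must carry more of the explanatory weight for the anomaly flag.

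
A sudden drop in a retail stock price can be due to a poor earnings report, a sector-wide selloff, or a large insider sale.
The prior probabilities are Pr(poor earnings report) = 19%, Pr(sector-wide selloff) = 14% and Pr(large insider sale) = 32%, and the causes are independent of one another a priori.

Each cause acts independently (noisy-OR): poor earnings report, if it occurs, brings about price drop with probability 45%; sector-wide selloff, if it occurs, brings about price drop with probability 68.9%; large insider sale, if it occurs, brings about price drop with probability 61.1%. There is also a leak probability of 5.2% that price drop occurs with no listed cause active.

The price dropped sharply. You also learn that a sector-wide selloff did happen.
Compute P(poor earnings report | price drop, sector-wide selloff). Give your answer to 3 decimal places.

Under noisy-OR, P(price drop | causes) = 1 − (1−0.052)·∏(1−qᵢ) over the active causes.
Sum P(price drop|·) weighted by the priors over the 4 (poor earnings report, large insider sale) configurations:
  P(price drop | sector-wide selloff) = 0.705172*0.81*0.68 + 0.885312*0.81*0.32 + 0.837845*0.19*0.68 + 0.936922*0.19*0.32
        = 0.388409 + 0.229473 + 0.108250 + 0.056965 = 0.783097
The terms with poor earnings report present sum to 0.165215, so
  P(poor earnings report | price drop, sector-wide selloff) = 0.165215 / 0.783097 ≈ 0.211

P(poor earnings report | price drop, sector-wide selloff) ≈ 0.211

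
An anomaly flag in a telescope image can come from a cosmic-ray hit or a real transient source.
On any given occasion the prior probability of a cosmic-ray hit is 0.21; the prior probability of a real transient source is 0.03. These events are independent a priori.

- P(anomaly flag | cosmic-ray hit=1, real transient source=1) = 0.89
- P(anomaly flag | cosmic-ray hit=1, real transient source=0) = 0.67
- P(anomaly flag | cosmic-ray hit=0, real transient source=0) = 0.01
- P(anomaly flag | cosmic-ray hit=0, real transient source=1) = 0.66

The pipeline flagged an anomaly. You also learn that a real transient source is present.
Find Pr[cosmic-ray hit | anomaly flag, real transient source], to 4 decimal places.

Pr[cosmic-ray hit | anomaly flag, real transient source] ≈ 0.2639

Sum P(anomaly flag|·) weighted by the priors over both values of cosmic-ray hit:
  P(anomaly flag | real transient source) = 0.66×0.79 + 0.89×0.21
        = 0.521400 + 0.186900 = 0.708300
Keeping only the cosmic-ray hit-present terms gives 0.186900, so
  P(cosmic-ray hit | anomaly flag, real transient source) = 0.186900 / 0.708300 ≈ 0.2639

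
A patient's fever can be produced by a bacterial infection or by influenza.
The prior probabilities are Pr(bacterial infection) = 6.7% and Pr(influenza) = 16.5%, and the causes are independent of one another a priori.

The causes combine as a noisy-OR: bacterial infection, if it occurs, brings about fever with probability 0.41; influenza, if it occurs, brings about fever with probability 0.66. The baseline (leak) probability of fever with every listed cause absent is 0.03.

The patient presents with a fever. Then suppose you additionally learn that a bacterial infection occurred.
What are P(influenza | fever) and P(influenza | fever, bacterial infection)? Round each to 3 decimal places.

Under noisy-OR, P(fever | causes) = 1 − (1−0.03)·∏(1−qᵢ) over the active causes.
By total probability over the 4 (bacterial infection, influenza) configurations:
  P(fever) = 0.03*0.933*0.835 + 0.6702*0.933*0.165 + 0.4277*0.067*0.835 + 0.805418*0.067*0.165
        = 0.023372 + 0.103174 + 0.023928 + 0.008904 = 0.159378
Configurations with influenza contribute 0.112078, so
  P(influenza | fever) = 0.112078 / 0.159378 ≈ 0.703

Now condition on the additional information:
For the numerator, keep only influenza=true terms: 0.805418×0.165 = 0.132894
The normalizing constant is 0.4277×0.835 + 0.805418×0.165 = 0.490023
Posterior = 0.132894 / 0.490023 ≈ 0.271
Conditioning on bacterial infection lowers the posterior on influenza: the classic explaining-away effect in a common-effect structure.

P(influenza | fever) ≈ 0.703; P(influenza | fever, bacterial infection) ≈ 0.271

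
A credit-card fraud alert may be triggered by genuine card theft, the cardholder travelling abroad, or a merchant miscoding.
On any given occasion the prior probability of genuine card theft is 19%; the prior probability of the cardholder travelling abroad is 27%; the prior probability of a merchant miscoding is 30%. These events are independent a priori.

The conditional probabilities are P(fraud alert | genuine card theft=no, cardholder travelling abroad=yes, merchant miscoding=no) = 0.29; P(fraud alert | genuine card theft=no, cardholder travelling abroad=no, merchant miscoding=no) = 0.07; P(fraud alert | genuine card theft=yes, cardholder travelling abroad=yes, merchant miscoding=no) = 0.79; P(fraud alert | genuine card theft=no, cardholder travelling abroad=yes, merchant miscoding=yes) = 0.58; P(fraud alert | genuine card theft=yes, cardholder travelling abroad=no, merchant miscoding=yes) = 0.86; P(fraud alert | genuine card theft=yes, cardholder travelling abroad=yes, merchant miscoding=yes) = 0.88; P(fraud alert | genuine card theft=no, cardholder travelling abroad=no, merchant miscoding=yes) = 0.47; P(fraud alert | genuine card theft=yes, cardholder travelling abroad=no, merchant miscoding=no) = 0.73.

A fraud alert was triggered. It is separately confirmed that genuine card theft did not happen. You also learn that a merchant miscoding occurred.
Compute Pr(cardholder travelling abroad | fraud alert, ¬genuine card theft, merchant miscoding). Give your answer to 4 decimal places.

Pr(cardholder travelling abroad | fraud alert, ¬genuine card theft, merchant miscoding) ≈ 0.3134

For the numerator, keep only cardholder travelling abroad=true terms: 0.58×0.27 = 0.156600
Normalizer over all consistent configurations: 0.47×0.73 + 0.58×0.27 = 0.499700
P(cardholder travelling abroad | fraud alert, ¬genuine card theft, merchant miscoding) = 0.156600/0.499700 ≈ 0.3134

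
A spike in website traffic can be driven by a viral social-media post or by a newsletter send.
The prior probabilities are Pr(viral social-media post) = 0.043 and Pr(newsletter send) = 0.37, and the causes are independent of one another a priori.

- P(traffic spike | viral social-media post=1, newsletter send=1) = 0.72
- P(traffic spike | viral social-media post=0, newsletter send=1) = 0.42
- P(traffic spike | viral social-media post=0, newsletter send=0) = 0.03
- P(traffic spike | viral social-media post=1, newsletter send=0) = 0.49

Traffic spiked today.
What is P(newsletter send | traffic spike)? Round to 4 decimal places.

For the numerator, keep only newsletter send=true terms: 0.148718 + 0.011455 = 0.160173
Denominator P(traffic spike): 0.03·0.957·0.63 + 0.42·0.957·0.37 + 0.49·0.043·0.63 + 0.72·0.043·0.37 = 0.191534
P(newsletter send | traffic spike) = 0.160173/0.191534 ≈ 0.8363

P(newsletter send | traffic spike) ≈ 0.8363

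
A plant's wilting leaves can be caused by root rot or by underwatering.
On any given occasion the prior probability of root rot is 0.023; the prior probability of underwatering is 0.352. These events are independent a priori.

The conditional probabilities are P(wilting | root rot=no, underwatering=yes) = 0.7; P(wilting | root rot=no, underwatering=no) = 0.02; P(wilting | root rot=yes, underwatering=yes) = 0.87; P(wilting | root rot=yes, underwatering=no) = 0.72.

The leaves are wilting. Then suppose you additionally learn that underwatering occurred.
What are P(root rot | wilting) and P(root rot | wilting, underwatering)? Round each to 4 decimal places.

P(root rot | wilting) ≈ 0.0655; P(root rot | wilting, underwatering) ≈ 0.0284

Weight on root rot=true, given the evidence: 0.010731 + 0.007044 = 0.017775
Denominator P(wilting): 0.02×0.977×0.648 + 0.7×0.977×0.352 + 0.72×0.023×0.648 + 0.87×0.023×0.352 = 0.271170
Posterior = 0.017775 / 0.271170 ≈ 0.0655

Now condition on the additional information:
Sum P(wilting|·) weighted by the priors over both values of root rot:
  P(wilting | underwatering) = 0.7×0.977 + 0.87×0.023
        = 0.683900 + 0.020010 = 0.703910
Keeping only the root rot-present terms gives 0.020010, so
  P(root rot | wilting, underwatering) = 0.020010 / 0.703910 ≈ 0.0284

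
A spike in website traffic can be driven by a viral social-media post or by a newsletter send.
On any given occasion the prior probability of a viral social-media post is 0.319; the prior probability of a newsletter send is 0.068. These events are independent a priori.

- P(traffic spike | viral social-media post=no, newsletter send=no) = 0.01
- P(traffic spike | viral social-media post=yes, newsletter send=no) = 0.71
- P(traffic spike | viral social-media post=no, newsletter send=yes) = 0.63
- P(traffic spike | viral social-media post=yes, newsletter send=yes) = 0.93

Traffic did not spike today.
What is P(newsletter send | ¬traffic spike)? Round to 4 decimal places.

P(newsletter send | ¬traffic spike) ≈ 0.0254

P(¬traffic spike) = 0.99·0.681·0.932 + 0.37·0.681·0.068 + 0.29·0.319·0.932 + 0.07·0.319·0.068 = 0.628345 + 0.017134 + 0.086219 + 0.001518 = 0.733216
Of this, 0.018652 comes from 0.017134 + 0.001518 (the newsletter send=true cases).
P(newsletter send | ¬traffic spike) = 0.018652 / 0.733216 ≈ 0.0254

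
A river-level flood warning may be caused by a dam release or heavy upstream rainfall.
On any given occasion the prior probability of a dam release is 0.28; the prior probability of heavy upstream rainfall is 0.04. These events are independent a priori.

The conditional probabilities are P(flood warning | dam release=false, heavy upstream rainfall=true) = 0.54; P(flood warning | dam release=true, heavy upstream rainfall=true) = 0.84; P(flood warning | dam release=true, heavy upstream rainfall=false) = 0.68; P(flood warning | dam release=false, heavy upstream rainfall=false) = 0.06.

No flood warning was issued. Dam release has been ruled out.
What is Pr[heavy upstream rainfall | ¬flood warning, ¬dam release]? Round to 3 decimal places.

Weight on heavy upstream rainfall=true, given the evidence: 0.46·0.04 = 0.018400
The normalizing constant is 0.94·0.96 + 0.46·0.04 = 0.920800
Posterior = 0.018400 / 0.920800 ≈ 0.020

Pr[heavy upstream rainfall | ¬flood warning, ¬dam release] ≈ 0.020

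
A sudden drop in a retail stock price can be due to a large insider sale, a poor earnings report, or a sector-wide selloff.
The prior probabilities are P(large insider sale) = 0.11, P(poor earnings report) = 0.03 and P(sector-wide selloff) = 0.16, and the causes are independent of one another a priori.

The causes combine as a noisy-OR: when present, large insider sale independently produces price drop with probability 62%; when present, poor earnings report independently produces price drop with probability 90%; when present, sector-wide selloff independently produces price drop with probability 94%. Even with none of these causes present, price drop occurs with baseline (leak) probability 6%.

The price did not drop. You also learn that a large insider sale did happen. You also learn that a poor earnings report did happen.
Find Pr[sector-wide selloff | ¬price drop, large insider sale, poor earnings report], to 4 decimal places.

Under noisy-OR, P(price drop | causes) = 1 − (1−0.06)·∏(1−qᵢ) over the active causes.
By total probability over both values of sector-wide selloff:
  P(¬price drop | large insider sale, poor earnings report) = 0.03572×0.84 + 0.002143×0.16
        = 0.030005 + 0.000343 = 0.030348
Keeping only the sector-wide selloff-present terms gives 0.000343, so
  P(sector-wide selloff | ¬price drop, large insider sale, poor earnings report) = 0.000343 / 0.030348 ≈ 0.0113

Pr[sector-wide selloff | ¬price drop, large insider sale, poor earnings report] ≈ 0.0113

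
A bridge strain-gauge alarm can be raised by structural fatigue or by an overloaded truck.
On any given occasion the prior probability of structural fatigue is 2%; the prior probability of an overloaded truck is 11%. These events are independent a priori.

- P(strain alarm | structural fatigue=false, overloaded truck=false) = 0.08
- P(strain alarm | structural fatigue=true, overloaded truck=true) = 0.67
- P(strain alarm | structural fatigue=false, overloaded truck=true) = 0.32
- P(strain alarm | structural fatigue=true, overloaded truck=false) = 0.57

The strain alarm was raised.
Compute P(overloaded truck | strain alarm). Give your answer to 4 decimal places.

By total probability over the 4 (structural fatigue, overloaded truck) configurations:
  P(strain alarm) = 0.08×0.98×0.89 + 0.32×0.98×0.11 + 0.57×0.02×0.89 + 0.67×0.02×0.11
        = 0.069776 + 0.034496 + 0.010146 + 0.001474 = 0.115892
Configurations with overloaded truck contribute 0.035970, so
  P(overloaded truck | strain alarm) = 0.035970 / 0.115892 ≈ 0.3104

P(overloaded truck | strain alarm) ≈ 0.3104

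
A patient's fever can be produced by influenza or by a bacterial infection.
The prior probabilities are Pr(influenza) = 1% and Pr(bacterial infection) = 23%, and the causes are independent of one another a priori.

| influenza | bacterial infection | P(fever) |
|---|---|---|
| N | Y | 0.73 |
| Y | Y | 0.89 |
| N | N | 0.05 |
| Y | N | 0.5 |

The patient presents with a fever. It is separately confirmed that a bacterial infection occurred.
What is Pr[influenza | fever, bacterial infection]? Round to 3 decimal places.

Sum P(fever|·) weighted by the priors over both values of influenza:
  P(fever | bacterial infection) = 0.73×0.99 + 0.89×0.01
        = 0.722700 + 0.008900 = 0.731600
Keeping only the influenza-present terms gives 0.008900, so
  P(influenza | fever, bacterial infection) = 0.008900 / 0.731600 ≈ 0.012

Pr[influenza | fever, bacterial infection] ≈ 0.012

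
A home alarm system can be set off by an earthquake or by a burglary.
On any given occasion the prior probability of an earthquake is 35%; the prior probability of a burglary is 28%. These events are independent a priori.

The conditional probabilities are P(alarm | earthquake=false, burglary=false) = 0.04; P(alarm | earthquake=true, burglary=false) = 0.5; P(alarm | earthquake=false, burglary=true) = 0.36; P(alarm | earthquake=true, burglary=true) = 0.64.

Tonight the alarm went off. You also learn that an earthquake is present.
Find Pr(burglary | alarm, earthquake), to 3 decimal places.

P(alarm | earthquake) = 0.5*0.72 + 0.64*0.28 = 0.360000 + 0.179200 = 0.539200
The burglary-present share is 0.64*0.28 = 0.179200.
So P(burglary | alarm, earthquake) = 0.179200/0.539200 ≈ 0.332.

Pr(burglary | alarm, earthquake) ≈ 0.332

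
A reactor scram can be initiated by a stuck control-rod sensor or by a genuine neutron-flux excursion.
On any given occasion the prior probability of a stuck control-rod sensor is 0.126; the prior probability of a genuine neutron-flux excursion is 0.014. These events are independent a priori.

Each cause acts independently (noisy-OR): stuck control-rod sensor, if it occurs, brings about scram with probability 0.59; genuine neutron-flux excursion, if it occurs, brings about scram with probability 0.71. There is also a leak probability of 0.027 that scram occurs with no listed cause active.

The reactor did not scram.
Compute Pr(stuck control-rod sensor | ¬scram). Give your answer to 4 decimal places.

Under noisy-OR, P(scram | causes) = 1 − (1−0.027)·∏(1−qᵢ) over the active causes.
Numerator (weight on configurations with stuck control-rod sensor): 0.049561 + 0.000204 = 0.049765
The normalizing constant is 0.973×0.874×0.986 + 0.28217×0.874×0.014 + 0.39893×0.126×0.986 + 0.11569×0.126×0.014 = 0.891714
P(stuck control-rod sensor | ¬scram) = 0.049765/0.891714 ≈ 0.0558

Pr(stuck control-rod sensor | ¬scram) ≈ 0.0558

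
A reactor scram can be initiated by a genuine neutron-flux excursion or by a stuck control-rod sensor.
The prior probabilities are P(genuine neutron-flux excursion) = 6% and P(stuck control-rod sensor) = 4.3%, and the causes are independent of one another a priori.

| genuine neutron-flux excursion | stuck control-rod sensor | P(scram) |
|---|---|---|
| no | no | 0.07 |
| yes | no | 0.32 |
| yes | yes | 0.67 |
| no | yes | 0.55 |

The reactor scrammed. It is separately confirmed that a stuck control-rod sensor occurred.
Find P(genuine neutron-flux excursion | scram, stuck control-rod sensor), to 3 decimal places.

P(genuine neutron-flux excursion | scram, stuck control-rod sensor) ≈ 0.072

Sum P(scram|·) weighted by the priors over both values of genuine neutron-flux excursion:
  P(scram | stuck control-rod sensor) = 0.55·0.94 + 0.67·0.06
        = 0.517000 + 0.040200 = 0.557200
Configurations with genuine neutron-flux excursion contribute 0.040200, so
  P(genuine neutron-flux excursion | scram, stuck control-rod sensor) = 0.040200 / 0.557200 ≈ 0.072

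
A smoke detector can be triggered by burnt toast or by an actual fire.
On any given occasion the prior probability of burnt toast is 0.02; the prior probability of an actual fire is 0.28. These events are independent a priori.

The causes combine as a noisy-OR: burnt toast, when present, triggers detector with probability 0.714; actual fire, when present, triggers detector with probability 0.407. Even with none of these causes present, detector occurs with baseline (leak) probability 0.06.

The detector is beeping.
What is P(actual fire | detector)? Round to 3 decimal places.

Under noisy-OR, P(detector | causes) = 1 − (1−0.06)·∏(1−qᵢ) over the active causes.
Numerator (weight on configurations with actual fire): 0.121444 + 0.004707 = 0.126151
The normalizing constant is 0.06*0.98*0.72 + 0.44258*0.98*0.28 + 0.73116*0.02*0.72 + 0.840578*0.02*0.28 = 0.179016
P(actual fire | detector) = 0.126151/0.179016 ≈ 0.705

P(actual fire | detector) ≈ 0.705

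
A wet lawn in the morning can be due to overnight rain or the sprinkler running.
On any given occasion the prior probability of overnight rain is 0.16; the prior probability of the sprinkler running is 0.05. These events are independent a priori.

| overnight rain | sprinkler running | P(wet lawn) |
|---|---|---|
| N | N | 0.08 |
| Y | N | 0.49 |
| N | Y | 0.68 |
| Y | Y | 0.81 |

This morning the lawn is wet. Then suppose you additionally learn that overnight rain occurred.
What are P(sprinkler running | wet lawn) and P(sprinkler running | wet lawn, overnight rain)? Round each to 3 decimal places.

P(wet lawn) = 0.08*0.84*0.95 + 0.68*0.84*0.05 + 0.49*0.16*0.95 + 0.81*0.16*0.05 = 0.063840 + 0.028560 + 0.074480 + 0.006480 = 0.173360
Restricting to configurations with sprinkler running present: 0.028560 + 0.006480 = 0.035040.
So P(sprinkler running | wet lawn) = 0.035040/0.173360 ≈ 0.202.

With the extra evidence:
P(wet lawn | overnight rain) = 0.49*0.95 + 0.81*0.05 = 0.465500 + 0.040500 = 0.506000
The sprinkler running-present share is 0.81*0.05 = 0.040500.
Hence the posterior is 0.040500/0.506000 ≈ 0.080.

P(sprinkler running | wet lawn) ≈ 0.202; P(sprinkler running | wet lawn, overnight rain) ≈ 0.080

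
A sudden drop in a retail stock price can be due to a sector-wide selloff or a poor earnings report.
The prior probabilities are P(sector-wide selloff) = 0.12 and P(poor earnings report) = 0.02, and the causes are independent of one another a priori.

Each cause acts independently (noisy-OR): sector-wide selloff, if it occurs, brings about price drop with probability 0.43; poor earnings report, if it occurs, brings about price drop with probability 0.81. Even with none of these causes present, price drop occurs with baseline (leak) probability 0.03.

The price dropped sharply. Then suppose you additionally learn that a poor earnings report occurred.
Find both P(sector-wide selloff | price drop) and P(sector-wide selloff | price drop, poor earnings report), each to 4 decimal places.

Under noisy-OR, P(price drop | causes) = 1 − (1−0.03)·∏(1−qᵢ) over the active causes.
By total probability over the 4 (sector-wide selloff, poor earnings report) configurations:
  P(price drop) = 0.03*0.88*0.98 + 0.8157*0.88*0.02 + 0.4471*0.12*0.98 + 0.894949*0.12*0.02
        = 0.025872 + 0.014356 + 0.052579 + 0.002148 = 0.094955
Configurations with sector-wide selloff contribute 0.054727, so
  P(sector-wide selloff | price drop) = 0.054727 / 0.094955 ≈ 0.5763

With the extra evidence:
Sum P(price drop|·) weighted by the priors over both values of sector-wide selloff:
  P(price drop | poor earnings report) = 0.8157×0.88 + 0.894949×0.12
        = 0.717816 + 0.107394 = 0.825210
The terms with sector-wide selloff present sum to 0.107394, so
  P(sector-wide selloff | price drop, poor earnings report) = 0.107394 / 0.825210 ≈ 0.1301
Conditioning on poor earnings report lowers the posterior on sector-wide selloff: the classic explaining-away effect in a common-effect structure.

P(sector-wide selloff | price drop) ≈ 0.5763; P(sector-wide selloff | price drop, poor earnings report) ≈ 0.1301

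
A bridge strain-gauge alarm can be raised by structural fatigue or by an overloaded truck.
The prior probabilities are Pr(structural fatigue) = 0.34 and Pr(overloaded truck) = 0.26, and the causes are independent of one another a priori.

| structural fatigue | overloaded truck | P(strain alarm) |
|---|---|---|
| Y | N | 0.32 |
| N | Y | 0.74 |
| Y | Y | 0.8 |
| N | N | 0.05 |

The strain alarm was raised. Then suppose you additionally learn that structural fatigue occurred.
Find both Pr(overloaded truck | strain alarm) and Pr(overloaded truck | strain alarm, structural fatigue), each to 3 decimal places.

Pr(overloaded truck | strain alarm) ≈ 0.653; Pr(overloaded truck | strain alarm, structural fatigue) ≈ 0.468

Numerator (weight on configurations with overloaded truck): 0.126984 + 0.070720 = 0.197704
The normalizing constant is 0.05·0.66·0.74 + 0.74·0.66·0.26 + 0.32·0.34·0.74 + 0.8·0.34·0.26 = 0.302636
Posterior = 0.197704 / 0.302636 ≈ 0.653

With the extra evidence:
Enumerate both values of overloaded truck and weight by the priors:
  P(strain alarm | structural fatigue) = 0.32×0.74 + 0.8×0.26
        = 0.236800 + 0.208000 = 0.444800
Keeping only the overloaded truck-present terms gives 0.208000, so
  P(overloaded truck | strain alarm, structural fatigue) = 0.208000 / 0.444800 ≈ 0.468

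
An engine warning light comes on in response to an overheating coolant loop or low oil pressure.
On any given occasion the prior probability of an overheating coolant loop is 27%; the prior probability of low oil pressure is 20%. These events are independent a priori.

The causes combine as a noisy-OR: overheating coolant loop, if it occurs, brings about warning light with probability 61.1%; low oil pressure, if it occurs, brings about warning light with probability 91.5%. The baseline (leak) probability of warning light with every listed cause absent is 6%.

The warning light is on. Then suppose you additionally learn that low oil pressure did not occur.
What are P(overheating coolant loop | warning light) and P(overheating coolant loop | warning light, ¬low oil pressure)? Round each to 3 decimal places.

P(overheating coolant loop | warning light) ≈ 0.528; P(overheating coolant loop | warning light, ¬low oil pressure) ≈ 0.796

Under noisy-OR, P(warning light | causes) = 1 − (1−0.06)·∏(1−qᵢ) over the active causes.
For the numerator, keep only overheating coolant loop=true terms: 0.137017 + 0.052322 = 0.189339
Normalizer over all consistent configurations: 0.06×0.73×0.8 + 0.9201×0.73×0.2 + 0.63434×0.27×0.8 + 0.968919×0.27×0.2 = 0.358714
P(overheating coolant loop | warning light) = 0.189339/0.358714 ≈ 0.528

Now condition on the additional information:
Enumerate both values of overheating coolant loop and weight by the priors:
  P(warning light | ¬low oil pressure) = 0.06×0.73 + 0.63434×0.27
        = 0.043800 + 0.171272 = 0.215072
Keeping only the overheating coolant loop-present terms gives 0.171272, so
  P(overheating coolant loop | warning light, ¬low oil pressure) = 0.171272 / 0.215072 ≈ 0.796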